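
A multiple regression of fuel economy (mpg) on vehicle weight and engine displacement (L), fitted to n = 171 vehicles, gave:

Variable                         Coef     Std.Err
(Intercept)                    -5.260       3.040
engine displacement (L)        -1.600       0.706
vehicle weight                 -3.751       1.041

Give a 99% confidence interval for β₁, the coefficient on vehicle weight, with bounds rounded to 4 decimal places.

(-6.4632, -1.0388)

Read off: b = -3.751, SE = 1.041 for vehicle weight.
df = n − k − 1 = 171 − 2 − 1 = 168.
t* = t_{0.005, 168} = 2.60541.
Margin = t* × SE = 2.60541 × 1.041 = 2.712232.
CI: -3.751 ± 2.712232 → (-6.4632, -1.0388).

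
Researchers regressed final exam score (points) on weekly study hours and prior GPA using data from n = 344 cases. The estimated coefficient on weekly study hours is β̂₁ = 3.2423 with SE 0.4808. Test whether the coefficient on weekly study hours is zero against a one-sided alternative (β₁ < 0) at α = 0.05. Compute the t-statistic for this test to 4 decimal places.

t = 6.7436

H₀: β₁ = 0 vs H₁: β₁ < 0.
t = (β̂₁ − β₁⁰)/SE = 3.2423 / 0.4808 = 6.7436.
df = n − k − 1 = 344 − 2 − 1 = 341.
One-sided p ≈ 1.0000, which is ≥ 0.05, so fail to reject H₀.
The data do not give significant evidence that the true slope on weekly study hours is negative, holding the other predictors fixed.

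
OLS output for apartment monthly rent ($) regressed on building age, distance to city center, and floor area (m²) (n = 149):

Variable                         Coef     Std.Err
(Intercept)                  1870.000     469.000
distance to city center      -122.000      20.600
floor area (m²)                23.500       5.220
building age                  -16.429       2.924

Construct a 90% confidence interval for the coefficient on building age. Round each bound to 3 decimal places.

(-21.269, -11.589)

Read off: b = -16.429, SE = 2.924 for building age.
df = n − k − 1 = 149 − 3 − 1 = 145.
t* = t_{0.05, 145} = 1.65543.
Margin = t* × SE = 1.65543 × 2.924 = 4.84048.
CI: -16.429 ± 4.84048 → (-21.269, -11.589).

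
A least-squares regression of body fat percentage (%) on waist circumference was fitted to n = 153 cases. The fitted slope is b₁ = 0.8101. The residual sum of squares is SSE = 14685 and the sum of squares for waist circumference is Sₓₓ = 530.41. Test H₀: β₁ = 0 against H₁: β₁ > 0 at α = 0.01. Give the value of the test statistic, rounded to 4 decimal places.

MSE = SSE/(n − 2) = 14685/151 = 97.2517.
SE(b₁) = √(MSE/Sₓₓ) = √(97.2517/530.41) = 0.428196.
t = 0.8101 / 0.428196 = 1.8919.
df = n − 2 = 151.
One-sided p ≈ 0.0302, which is ≥ 0.01, so fail to reject H₀.
The data do not give significant evidence that the true slope on waist circumference is positive.

t = 1.8919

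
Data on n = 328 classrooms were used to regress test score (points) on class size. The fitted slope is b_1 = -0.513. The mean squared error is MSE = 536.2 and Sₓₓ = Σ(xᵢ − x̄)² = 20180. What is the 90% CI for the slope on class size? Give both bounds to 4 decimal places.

(-0.7819, -0.2441)

SE(b_1) = √(MSE/Sₓₓ) = √(536.2/20180) = 0.163006.
df = n − 2 = 326.
t* = t_{0.05, 326} = 1.649541.
Margin = t* × SE = 1.649541 × 0.163006 = 0.268885.
CI: -0.513 ± 0.268885 → (-0.7819, -0.2441).
With 90% confidence, each one-unit increase in class size is associated with a change of between -0.7819 and -0.2441 points in test score.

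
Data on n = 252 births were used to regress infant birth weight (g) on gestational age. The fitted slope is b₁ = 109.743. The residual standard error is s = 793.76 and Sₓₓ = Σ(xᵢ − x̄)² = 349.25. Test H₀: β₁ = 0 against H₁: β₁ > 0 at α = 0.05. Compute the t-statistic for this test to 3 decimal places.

SE(b₁) = s/√Sₓₓ = 793.76/√349.25 = 42.4738.
t = 109.743 / 42.4738 = 2.584.
df = n − 2 = 250.
One-sided p ≈ 0.0052, which is < 0.05, so reject H₀.
There is evidence that the true slope on gestational age is positive.

t = 2.584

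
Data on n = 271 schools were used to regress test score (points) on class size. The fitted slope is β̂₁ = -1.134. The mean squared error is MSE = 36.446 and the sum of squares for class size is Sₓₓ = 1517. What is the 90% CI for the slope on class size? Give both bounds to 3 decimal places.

SE(β̂₁) = √(MSE/Sₓₓ) = √(36.446/1517) = 0.155.
df = n − 2 = 269.
t* = t_{0.05, 269} = 1.650538.
Margin = t* × SE = 1.650538 × 0.155 = 0.25583.
CI: -1.134 ± 0.25583 → (-1.390, -0.878).
With 90% confidence, each one-unit increase in class size is associated with a change of between -1.390 and -0.878 points in test score.

(-1.390, -0.878)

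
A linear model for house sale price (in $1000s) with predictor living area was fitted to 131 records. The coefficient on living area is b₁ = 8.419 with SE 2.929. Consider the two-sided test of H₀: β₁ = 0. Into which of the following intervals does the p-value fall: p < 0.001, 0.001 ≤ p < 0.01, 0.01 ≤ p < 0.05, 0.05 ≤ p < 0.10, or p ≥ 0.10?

0.001 ≤ p < 0.01

t = 8.419 / 2.929 = 2.874.
df = n − 2 = 131 − 2 = 129.
Two-sided p = 2·P(T_{129} > |t|) ≈ 0.0047.
So 0.001 ≤ p < 0.01.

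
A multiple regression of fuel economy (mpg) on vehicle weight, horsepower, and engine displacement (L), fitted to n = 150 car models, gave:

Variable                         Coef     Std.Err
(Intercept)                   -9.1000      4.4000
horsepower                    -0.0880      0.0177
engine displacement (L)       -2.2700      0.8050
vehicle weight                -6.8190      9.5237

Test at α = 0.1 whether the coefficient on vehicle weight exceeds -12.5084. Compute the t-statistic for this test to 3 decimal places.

t = 0.597

Read off: b = -6.8190, SE = 9.5237 for vehicle weight.
H₀: β₁ = -12.5084 vs H₁: β₁ > -12.5084.
t = (-6.8190 − (-12.5084)) / 9.5237 = 0.597.
df = n − k − 1 = 150 − 3 − 1 = 146.
One-sided p ≈ 0.2756, which is ≥ 0.1, so fail to reject H₀.
The data do not give significant evidence that the true slope on vehicle weight exceeds -12.5084 mpg per unit, holding the other predictors fixed.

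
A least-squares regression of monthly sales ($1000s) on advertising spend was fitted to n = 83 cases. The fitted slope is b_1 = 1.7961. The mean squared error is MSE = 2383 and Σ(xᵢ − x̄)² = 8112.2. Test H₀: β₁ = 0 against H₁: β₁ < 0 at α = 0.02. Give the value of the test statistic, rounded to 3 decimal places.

SE(b_1) = √(MSE/Sₓₓ) = √(2383/8112.2) = 0.541992.
t = 1.7961 / 0.541992 = 3.314.
df = n − 2 = 81.
One-sided p ≈ 0.9993, which is ≥ 0.02, so fail to reject H₀.
The data do not give significant evidence that the true slope on advertising spend is negative.

t = 3.314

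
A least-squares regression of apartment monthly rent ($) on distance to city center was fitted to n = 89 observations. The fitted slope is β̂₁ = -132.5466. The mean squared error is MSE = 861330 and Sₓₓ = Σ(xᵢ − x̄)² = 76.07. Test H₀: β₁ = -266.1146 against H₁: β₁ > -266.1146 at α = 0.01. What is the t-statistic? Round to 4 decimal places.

t = 1.2552

SE(β̂₁) = √(MSE/Sₓₓ) = √(861330/76.07) = 106.409.
t = (-132.5466 − (-266.1146)) / 106.409 = 1.2552.
df = n − 2 = 87.
One-sided p ≈ 0.1064, which is ≥ 0.01, so fail to reject H₀.
The data do not give significant evidence that the true slope on distance to city center exceeds -266.1146 $ per unit.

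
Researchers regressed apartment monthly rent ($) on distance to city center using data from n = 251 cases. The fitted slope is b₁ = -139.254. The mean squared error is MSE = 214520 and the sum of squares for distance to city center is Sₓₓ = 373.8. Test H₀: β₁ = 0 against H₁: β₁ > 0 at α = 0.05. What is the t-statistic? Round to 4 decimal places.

t = -5.8129

SE(b₁) = √(MSE/Sₓₓ) = √(214520/373.8) = 23.956.
t = -139.254 / 23.956 = -5.8129.
df = n − 2 = 249.
One-sided p ≈ 1.0000, which is ≥ 0.05, so fail to reject H₀.
The data do not give significant evidence that the true slope on distance to city center is positive.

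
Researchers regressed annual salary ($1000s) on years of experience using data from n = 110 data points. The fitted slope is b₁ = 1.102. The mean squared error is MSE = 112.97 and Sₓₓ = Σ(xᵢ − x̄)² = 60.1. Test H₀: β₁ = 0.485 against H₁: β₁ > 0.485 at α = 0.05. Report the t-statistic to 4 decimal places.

SE(b₁) = √(MSE/Sₓₓ) = √(112.97/60.1) = 1.37102.
t = (1.102 − 0.485) / 1.37102 = 0.4500.
df = n − 2 = 108.
One-sided p ≈ 0.3268, which is ≥ 0.05, so fail to reject H₀.
The data do not give significant evidence that the true slope on years of experience exceeds 0.485 $1000s per unit.

t = 0.4500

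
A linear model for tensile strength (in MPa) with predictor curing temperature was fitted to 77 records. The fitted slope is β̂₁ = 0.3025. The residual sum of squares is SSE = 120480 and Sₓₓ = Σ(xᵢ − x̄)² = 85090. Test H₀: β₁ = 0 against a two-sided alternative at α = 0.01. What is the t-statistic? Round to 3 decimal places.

MSE = SSE/(n − 2) = 120480/75 = 1606.4.
SE(β̂₁) = √(MSE/Sₓₓ) = √(1606.4/85090) = 0.1374.
t = 0.3025 / 0.1374 = 2.202.
df = n − 2 = 75.
Two-sided p ≈ 0.0308, which is ≥ 0.01, so fail to reject H₀.
The data do not give significant evidence of an association between curing temperature and tensile strength.

t = 2.202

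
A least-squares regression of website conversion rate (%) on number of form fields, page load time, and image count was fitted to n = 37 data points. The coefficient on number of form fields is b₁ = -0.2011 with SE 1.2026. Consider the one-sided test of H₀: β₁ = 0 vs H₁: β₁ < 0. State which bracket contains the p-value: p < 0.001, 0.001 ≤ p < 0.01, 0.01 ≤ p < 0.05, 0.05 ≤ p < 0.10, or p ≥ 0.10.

t = -0.2011 / 1.2026 = -0.167.
df = n − k − 1 = 37 − 3 − 1 = 33.
One-sided p = P(T_{33} < t) ≈ 0.4341.
So p ≥ 0.10.

p ≥ 0.10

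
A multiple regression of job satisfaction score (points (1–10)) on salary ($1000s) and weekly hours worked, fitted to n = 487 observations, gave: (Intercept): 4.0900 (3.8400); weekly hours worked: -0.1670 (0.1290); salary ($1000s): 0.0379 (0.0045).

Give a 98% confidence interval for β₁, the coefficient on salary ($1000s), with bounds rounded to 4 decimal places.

(0.0274, 0.0484)

Read off: b = 0.0379, SE = 0.0045 for salary ($1000s).
df = n − k − 1 = 487 − 2 − 1 = 484.
t* = t_{0.01, 484} = 2.334077.
Margin = t* × SE = 2.334077 × 0.0045 = 0.010503.
CI: 0.0379 ± 0.010503 → (0.0274, 0.0484).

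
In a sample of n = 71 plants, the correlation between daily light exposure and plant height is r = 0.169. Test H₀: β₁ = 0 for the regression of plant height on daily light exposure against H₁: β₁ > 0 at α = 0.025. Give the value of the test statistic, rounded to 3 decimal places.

t = r·√(n − 2)/√(1 − r²) = 0.169·√69/√0.971439 = 1.424.
df = n − 2 = 69.
One-sided p ≈ 0.0794, which is ≥ 0.025, so fail to reject H₀.
The data do not give significant evidence of a linear association between daily light exposure and plant height.

t = 1.424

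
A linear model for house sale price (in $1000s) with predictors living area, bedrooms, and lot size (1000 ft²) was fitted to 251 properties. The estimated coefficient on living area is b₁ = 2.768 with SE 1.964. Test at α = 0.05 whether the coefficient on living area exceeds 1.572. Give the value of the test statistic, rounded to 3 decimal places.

t = 0.609

H₀: β₁ = 1.572 vs H₁: β₁ > 1.572.
t = (b₁ − β₁⁰)/SE = (2.768 − 1.572) / 1.964 = 0.609.
df = n − k − 1 = 251 − 3 − 1 = 247.
One-sided p ≈ 0.2716, which is ≥ 0.05, so fail to reject H₀.
The data do not give significant evidence that the true slope on living area exceeds 1.572 $1000s per unit, holding the other predictors fixed.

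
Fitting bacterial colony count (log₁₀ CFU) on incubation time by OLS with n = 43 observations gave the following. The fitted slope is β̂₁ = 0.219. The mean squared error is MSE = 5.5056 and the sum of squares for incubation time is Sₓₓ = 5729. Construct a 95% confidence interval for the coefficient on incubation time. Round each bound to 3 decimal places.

(0.156, 0.282)

SE(β̂₁) = √(MSE/Sₓₓ) = √(5.5056/5729) = 0.0310001.
df = n − 2 = 41.
t* = t_{0.025, 41} = 2.019541.
Margin = t* × SE = 2.019541 × 0.0310001 = 0.06261.
CI: 0.219 ± 0.06261 → (0.156, 0.282).
With 95% confidence, each one-unit increase in incubation time is associated with a change of between 0.156 and 0.282 log₁₀ CFU in bacterial colony count.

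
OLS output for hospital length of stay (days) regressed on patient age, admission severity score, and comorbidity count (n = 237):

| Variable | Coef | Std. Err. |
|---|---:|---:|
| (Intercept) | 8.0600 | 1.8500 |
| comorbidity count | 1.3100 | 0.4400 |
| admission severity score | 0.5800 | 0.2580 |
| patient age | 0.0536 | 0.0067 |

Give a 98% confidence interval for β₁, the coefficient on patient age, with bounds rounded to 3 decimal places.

Read off: b = 0.0536, SE = 0.0067 for patient age.
df = n − k − 1 = 237 − 3 − 1 = 233.
t* = t_{0.01, 233} = 2.342458.
Margin = t* × SE = 2.342458 × 0.0067 = 0.01569.
CI: 0.0536 ± 0.01569 → (0.038, 0.069).

(0.038, 0.069)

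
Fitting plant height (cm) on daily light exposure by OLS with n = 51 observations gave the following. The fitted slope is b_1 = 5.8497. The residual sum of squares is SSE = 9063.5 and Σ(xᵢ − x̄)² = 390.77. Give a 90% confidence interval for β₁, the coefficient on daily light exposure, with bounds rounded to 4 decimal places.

(4.6962, 7.0032)

MSE = SSE/(n − 2) = 9063.5/49 = 184.969.
SE(b_1) = √(MSE/Sₓₓ) = √(184.969/390.77) = 0.688001.
df = n − 2 = 49.
t* = t_{0.05, 49} = 1.676551.
Margin = t* × SE = 1.676551 × 0.688001 = 1.153469.
CI: 5.8497 ± 1.153469 → (4.6962, 7.0032).
With 90% confidence, each one-unit increase in daily light exposure is associated with a change of between 4.6962 and 7.0032 cm in plant height.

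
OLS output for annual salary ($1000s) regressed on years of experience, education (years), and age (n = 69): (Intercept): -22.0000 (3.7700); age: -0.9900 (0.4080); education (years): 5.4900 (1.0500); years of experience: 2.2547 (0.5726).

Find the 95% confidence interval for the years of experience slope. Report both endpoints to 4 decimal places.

Read off: b = 2.2547, SE = 0.5726 for years of experience.
df = n − k − 1 = 69 − 3 − 1 = 65.
t* = t_{0.025, 65} = 1.997138.
Margin = t* × SE = 1.997138 × 0.5726 = 1.143561.
CI: 2.2547 ± 1.143561 → (1.1111, 3.3983).

(1.1111, 3.3983)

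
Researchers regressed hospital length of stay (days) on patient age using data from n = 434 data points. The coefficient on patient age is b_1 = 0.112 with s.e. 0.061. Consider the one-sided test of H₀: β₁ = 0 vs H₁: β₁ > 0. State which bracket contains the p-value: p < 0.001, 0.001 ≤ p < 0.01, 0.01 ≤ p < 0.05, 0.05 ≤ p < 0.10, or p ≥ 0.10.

t = 0.112 / 0.061 = 1.836.
df = n − 2 = 434 − 2 = 432.
One-sided p = P(T_{432} > t) ≈ 0.0335.
So 0.01 ≤ p < 0.05.

0.01 ≤ p < 0.05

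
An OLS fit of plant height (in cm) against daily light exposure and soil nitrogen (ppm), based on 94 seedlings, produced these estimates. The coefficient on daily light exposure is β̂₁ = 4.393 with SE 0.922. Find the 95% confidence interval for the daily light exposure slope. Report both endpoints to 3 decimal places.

(2.562, 6.224)

df = n − k − 1 = 94 − 2 − 1 = 91.
t* = t_{0.025, 91} = 1.986377.
Margin = t* × SE = 1.986377 × 0.922 = 1.83144.
CI: 4.393 ± 1.83144 → (2.562, 6.224).
With 95% confidence, each one-unit increase in daily light exposure is associated with a change of between 2.562 and 6.224 cm in plant height, holding the other predictors fixed.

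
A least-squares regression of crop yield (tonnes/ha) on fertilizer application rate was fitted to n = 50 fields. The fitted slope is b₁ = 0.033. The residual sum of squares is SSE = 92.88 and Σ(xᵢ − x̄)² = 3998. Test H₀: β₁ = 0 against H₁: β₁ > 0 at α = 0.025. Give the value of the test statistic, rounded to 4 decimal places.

t = 1.5000

MSE = SSE/(n − 2) = 92.88/48 = 1.935.
SE(b₁) = √(MSE/Sₓₓ) = √(1.935/3998) = 0.0219998.
t = 0.033 / 0.0219998 = 1.5000.
df = n − 2 = 48.
One-sided p ≈ 0.0701, which is ≥ 0.025, so fail to reject H₀.
The data do not give significant evidence that the true slope on fertilizer application rate is positive.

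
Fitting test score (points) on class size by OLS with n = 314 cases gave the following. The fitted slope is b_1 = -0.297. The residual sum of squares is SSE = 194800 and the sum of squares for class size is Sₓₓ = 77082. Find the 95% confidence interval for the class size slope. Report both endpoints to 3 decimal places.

MSE = SSE/(n − 2) = 194800/312 = 624.359.
SE(b_1) = √(MSE/Sₓₓ) = √(624.359/77082) = 0.0899996.
df = n − 2 = 312.
t* = t_{0.025, 312} = 1.967596.
Margin = t* × SE = 1.967596 × 0.0899996 = 0.17708.
CI: -0.297 ± 0.17708 → (-0.474, -0.120).
With 95% confidence, each one-unit increase in class size is associated with a change of between -0.474 and -0.120 points in test score.

(-0.474, -0.120)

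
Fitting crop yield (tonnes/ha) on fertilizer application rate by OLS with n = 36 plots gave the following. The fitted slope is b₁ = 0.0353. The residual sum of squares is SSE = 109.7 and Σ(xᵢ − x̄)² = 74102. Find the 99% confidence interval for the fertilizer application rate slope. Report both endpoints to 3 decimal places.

(0.017, 0.053)

MSE = SSE/(n − 2) = 109.7/34 = 3.22647.
SE(b₁) = √(MSE/Sₓₓ) = √(3.22647/74102) = 0.00659856.
df = n − 2 = 34.
t* = t_{0.005, 34} = 2.728394.
Margin = t* × SE = 2.728394 × 0.00659856 = 0.01800.
CI: 0.0353 ± 0.01800 → (0.017, 0.053).
With 99% confidence, each one-unit increase in fertilizer application rate is associated with a change of between 0.017 and 0.053 tonnes/ha in crop yield.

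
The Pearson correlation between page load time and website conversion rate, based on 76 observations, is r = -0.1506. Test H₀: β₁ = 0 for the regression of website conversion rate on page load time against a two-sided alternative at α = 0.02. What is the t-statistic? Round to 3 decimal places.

t = r·√(n − 2)/√(1 − r²) = -0.1506·√74/√0.97732 = -1.310.
df = n − 2 = 74.
Two-sided p ≈ 0.1941, which is ≥ 0.02, so fail to reject H₀.
The data do not give significant evidence of a linear association between page load time and website conversion rate.

t = -1.310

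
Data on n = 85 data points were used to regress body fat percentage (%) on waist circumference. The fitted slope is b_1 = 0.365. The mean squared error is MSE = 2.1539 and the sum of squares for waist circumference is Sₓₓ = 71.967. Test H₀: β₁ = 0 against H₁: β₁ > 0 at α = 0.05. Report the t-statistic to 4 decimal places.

SE(b_1) = √(MSE/Sₓₓ) = √(2.1539/71.967) = 0.173.
t = 0.365 / 0.173 = 2.1098.
df = n − 2 = 83.
One-sided p ≈ 0.0189, which is < 0.05, so reject H₀.
There is evidence that the true slope on waist circumference is positive.

t = 2.1098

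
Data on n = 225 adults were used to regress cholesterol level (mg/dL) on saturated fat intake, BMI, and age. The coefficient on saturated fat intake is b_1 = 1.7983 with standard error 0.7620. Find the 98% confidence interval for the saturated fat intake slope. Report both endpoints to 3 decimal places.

(0.013, 3.584)

df = n − k − 1 = 225 − 3 − 1 = 221.
t* = t_{0.01, 221} = 2.343339.
Margin = t* × SE = 2.343339 × 0.7620 = 1.78562.
CI: 1.7983 ± 1.78562 → (0.013, 3.584).
With 98% confidence, each one-unit increase in saturated fat intake is associated with a change of between 0.013 and 3.584 mg/dL in cholesterol level, holding the other predictors fixed.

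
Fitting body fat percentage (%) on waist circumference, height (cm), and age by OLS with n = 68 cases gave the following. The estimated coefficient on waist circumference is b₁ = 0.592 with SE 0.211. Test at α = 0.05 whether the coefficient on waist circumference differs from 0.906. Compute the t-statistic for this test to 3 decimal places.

H₀: β₁ = 0.906 vs H₁: β₁ ≠ 0.906.
t = (b₁ − β₁⁰)/SE = (0.592 − 0.906) / 0.211 = -1.488.
df = n − k − 1 = 68 − 3 − 1 = 64.
Two-sided p ≈ 0.1416, which is ≥ 0.05, so fail to reject H₀.
The data are consistent with a true slope of 0.906 % per unit of waist circumference, holding the other predictors fixed.

t = -1.488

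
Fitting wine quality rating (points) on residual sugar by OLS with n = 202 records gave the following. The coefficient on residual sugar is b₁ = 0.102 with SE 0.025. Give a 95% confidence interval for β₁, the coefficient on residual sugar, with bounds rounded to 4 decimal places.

(0.0527, 0.1513)

df = n − 2 = 202 − 2 = 200.
t* = t_{0.025, 200} = 1.971896.
Margin = t* × SE = 1.971896 × 0.025 = 0.049297.
CI: 0.102 ± 0.049297 → (0.0527, 0.1513).
With 95% confidence, each one-unit increase in residual sugar is associated with a change of between 0.0527 and 0.1513 points in wine quality rating.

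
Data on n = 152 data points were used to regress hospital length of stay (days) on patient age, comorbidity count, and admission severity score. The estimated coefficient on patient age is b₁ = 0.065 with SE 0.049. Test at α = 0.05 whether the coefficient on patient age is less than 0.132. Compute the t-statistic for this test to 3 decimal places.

t = -1.367

H₀: β₁ = 0.132 vs H₁: β₁ < 0.132.
t = (b₁ − β₁⁰)/SE = (0.065 − 0.132) / 0.049 = -1.367.
df = n − k − 1 = 152 − 3 − 1 = 148.
One-sided p ≈ 0.0868, which is ≥ 0.05, so fail to reject H₀.
The data do not give significant evidence that the true slope on patient age is below 0.132 days per unit, holding the other predictors fixed.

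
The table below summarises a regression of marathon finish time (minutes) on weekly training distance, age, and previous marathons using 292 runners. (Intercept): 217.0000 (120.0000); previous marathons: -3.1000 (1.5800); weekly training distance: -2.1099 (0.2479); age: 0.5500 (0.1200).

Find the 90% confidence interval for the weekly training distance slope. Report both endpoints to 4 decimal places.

Read off: b = -2.1099, SE = 0.2479 for weekly training distance.
df = n − k − 1 = 292 − 3 − 1 = 288.
t* = t_{0.05, 288} = 1.650162.
Margin = t* × SE = 1.650162 × 0.2479 = 0.409075.
CI: -2.1099 ± 0.409075 → (-2.5190, -1.7008).

(-2.5190, -1.7008)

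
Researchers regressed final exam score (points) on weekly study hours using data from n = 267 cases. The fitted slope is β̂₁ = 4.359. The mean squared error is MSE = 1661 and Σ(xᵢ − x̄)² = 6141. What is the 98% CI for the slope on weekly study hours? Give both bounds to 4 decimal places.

(3.1418, 5.5762)

SE(β̂₁) = √(MSE/Sₓₓ) = √(1661/6141) = 0.520074.
df = n − 2 = 265.
t* = t_{0.01, 265} = 2.340502.
Margin = t* × SE = 2.340502 × 0.520074 = 1.217234.
CI: 4.359 ± 1.217234 → (3.1418, 5.5762).
With 98% confidence, each one-unit increase in weekly study hours is associated with a change of between 3.1418 and 5.5762 points in final exam score.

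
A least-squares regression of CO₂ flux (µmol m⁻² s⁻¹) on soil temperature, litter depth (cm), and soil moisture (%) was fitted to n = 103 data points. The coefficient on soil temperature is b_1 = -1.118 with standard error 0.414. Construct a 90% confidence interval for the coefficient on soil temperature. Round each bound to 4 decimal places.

df = n − k − 1 = 103 − 3 − 1 = 99.
t* = t_{0.05, 99} = 1.660391.
Margin = t* × SE = 1.660391 × 0.414 = 0.687402.
CI: -1.118 ± 0.687402 → (-1.8054, -0.4306).
With 90% confidence, each one-unit increase in soil temperature is associated with a change of between -1.8054 and -0.4306 µmol m⁻² s⁻¹ in CO₂ flux, holding the other predictors fixed.

(-1.8054, -0.4306)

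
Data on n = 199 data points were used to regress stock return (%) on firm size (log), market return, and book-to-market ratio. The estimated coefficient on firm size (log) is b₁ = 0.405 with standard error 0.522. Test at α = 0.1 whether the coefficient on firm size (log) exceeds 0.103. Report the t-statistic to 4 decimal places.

t = 0.5785

H₀: β₁ = 0.103 vs H₁: β₁ > 0.103.
t = (b₁ − β₁⁰)/SE = (0.405 − 0.103) / 0.522 = 0.5785.
df = n − k − 1 = 199 − 3 − 1 = 195.
One-sided p ≈ 0.2818, which is ≥ 0.1, so fail to reject H₀.
The data do not give significant evidence that the true slope on firm size (log) exceeds 0.103 % per unit, holding the other predictors fixed.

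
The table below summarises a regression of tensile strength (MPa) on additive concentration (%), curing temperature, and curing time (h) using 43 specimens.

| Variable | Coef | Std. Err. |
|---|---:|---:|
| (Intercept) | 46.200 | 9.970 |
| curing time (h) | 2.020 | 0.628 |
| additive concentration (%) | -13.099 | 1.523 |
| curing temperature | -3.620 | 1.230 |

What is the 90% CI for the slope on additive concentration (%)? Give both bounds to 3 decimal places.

Read off: b = -13.099, SE = 1.523 for additive concentration (%).
df = n − k − 1 = 43 − 3 − 1 = 39.
t* = t_{0.05, 39} = 1.684875.
Margin = t* × SE = 1.684875 × 1.523 = 2.56606.
CI: -13.099 ± 2.56606 → (-15.665, -10.533).

(-15.665, -10.533)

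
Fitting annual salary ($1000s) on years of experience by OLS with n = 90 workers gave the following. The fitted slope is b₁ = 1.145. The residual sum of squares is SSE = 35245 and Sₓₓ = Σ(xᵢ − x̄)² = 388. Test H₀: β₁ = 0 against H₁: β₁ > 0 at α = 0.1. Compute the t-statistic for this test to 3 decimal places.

MSE = SSE/(n − 2) = 35245/88 = 400.511.
SE(b₁) = √(MSE/Sₓₓ) = √(400.511/388) = 1.01599.
t = 1.145 / 1.01599 = 1.127.
df = n − 2 = 88.
One-sided p ≈ 0.1314, which is ≥ 0.1, so fail to reject H₀.
The data do not give significant evidence that the true slope on years of experience is positive.

t = 1.127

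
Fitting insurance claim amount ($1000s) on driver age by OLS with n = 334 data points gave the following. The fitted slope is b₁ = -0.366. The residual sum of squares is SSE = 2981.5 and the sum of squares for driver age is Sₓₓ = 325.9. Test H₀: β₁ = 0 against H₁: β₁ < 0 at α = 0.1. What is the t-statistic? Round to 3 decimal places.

t = -2.205

MSE = SSE/(n − 2) = 2981.5/332 = 8.98042.
SE(b₁) = √(MSE/Sₓₓ) = √(8.98042/325.9) = 0.165999.
t = -0.366 / 0.165999 = -2.205.
df = n − 2 = 332.
One-sided p ≈ 0.0141, which is < 0.1, so reject H₀.
There is evidence that the true slope on driver age is negative.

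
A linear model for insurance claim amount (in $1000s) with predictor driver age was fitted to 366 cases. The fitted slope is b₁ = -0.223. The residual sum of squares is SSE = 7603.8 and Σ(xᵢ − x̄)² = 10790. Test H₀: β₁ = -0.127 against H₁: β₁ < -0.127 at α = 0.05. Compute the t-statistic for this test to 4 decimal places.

t = -2.1818

MSE = SSE/(n − 2) = 7603.8/364 = 20.8896.
SE(b₁) = √(MSE/Sₓₓ) = √(20.8896/10790) = 0.0440001.
t = (-0.223 − (-0.127)) / 0.0440001 = -2.1818.
df = n − 2 = 364.
One-sided p ≈ 0.0149, which is < 0.05, so reject H₀.
There is evidence that the true slope on driver age is below -0.127 $1000s per unit.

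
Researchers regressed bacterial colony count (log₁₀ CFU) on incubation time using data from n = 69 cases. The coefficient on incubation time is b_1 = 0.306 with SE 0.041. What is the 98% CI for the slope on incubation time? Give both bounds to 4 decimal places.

(0.2083, 0.4037)

df = n − 2 = 69 − 2 = 67.
t* = t_{0.01, 67} = 2.383302.
Margin = t* × SE = 2.383302 × 0.041 = 0.097715.
CI: 0.306 ± 0.097715 → (0.2083, 0.4037).
With 98% confidence, each one-unit increase in incubation time is associated with a change of between 0.2083 and 0.4037 log₁₀ CFU in bacterial colony count.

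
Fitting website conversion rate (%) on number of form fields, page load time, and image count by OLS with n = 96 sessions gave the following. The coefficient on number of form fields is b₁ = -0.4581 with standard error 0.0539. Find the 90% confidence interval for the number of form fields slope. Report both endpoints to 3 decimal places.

df = n − k − 1 = 96 − 3 − 1 = 92.
t* = t_{0.05, 92} = 1.661585.
Margin = t* × SE = 1.661585 × 0.0539 = 0.08956.
CI: -0.4581 ± 0.08956 → (-0.548, -0.369).
With 90% confidence, each one-unit increase in number of form fields is associated with a change of between -0.548 and -0.369 % in website conversion rate, holding the other predictors fixed.

(-0.548, -0.369)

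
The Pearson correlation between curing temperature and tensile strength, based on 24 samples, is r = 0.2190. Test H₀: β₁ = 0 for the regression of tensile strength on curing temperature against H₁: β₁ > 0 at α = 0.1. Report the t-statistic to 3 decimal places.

t = 1.053

t = r·√(n − 2)/√(1 − r²) = 0.2190·√22/√0.952039 = 1.053.
df = n − 2 = 22.
One-sided p ≈ 0.1519, which is ≥ 0.1, so fail to reject H₀.
The data do not give significant evidence of a linear association between curing temperature and tensile strength.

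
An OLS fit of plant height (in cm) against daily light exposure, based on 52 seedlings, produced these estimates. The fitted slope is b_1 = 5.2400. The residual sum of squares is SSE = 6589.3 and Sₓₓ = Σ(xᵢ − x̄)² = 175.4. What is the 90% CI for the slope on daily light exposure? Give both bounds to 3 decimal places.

(3.787, 6.693)

MSE = SSE/(n − 2) = 6589.3/50 = 131.786.
SE(b_1) = √(MSE/Sₓₓ) = √(131.786/175.4) = 0.866802.
df = n − 2 = 50.
t* = t_{0.05, 50} = 1.675905.
Margin = t* × SE = 1.675905 × 0.866802 = 1.45268.
CI: 5.2400 ± 1.45268 → (3.787, 6.693).
With 90% confidence, each one-unit increase in daily light exposure is associated with a change of between 3.787 and 6.693 cm in plant height.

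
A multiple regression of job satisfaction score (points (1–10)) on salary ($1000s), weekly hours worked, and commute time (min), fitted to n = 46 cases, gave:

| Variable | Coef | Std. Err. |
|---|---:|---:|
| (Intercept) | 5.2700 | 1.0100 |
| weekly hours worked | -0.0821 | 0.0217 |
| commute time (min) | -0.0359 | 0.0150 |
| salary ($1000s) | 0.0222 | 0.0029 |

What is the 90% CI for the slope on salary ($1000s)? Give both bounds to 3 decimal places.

Read off: b = 0.0222, SE = 0.0029 for salary ($1000s).
df = n − k − 1 = 46 − 3 − 1 = 42.
t* = t_{0.05, 42} = 1.681952.
Margin = t* × SE = 1.681952 × 0.0029 = 0.00488.
CI: 0.0222 ± 0.00488 → (0.017, 0.027).

(0.017, 0.027)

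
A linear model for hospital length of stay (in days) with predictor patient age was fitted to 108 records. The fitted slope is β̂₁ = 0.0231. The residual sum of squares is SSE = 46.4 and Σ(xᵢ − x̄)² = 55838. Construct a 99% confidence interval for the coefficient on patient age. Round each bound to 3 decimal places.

MSE = SSE/(n − 2) = 46.4/106 = 0.437736.
SE(β̂₁) = √(MSE/Sₓₓ) = √(0.437736/55838) = 0.00279989.
df = n − 2 = 106.
t* = t_{0.005, 106} = 2.623008.
Margin = t* × SE = 2.623008 × 0.00279989 = 0.00734.
CI: 0.0231 ± 0.00734 → (0.016, 0.030).
With 99% confidence, each one-unit increase in patient age is associated with a change of between 0.016 and 0.030 days in hospital length of stay.

(0.016, 0.030)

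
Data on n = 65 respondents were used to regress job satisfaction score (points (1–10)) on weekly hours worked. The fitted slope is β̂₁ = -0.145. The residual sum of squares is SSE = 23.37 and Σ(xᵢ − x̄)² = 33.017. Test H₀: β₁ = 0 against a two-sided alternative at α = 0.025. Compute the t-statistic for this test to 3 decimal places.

t = -1.368

MSE = SSE/(n − 2) = 23.37/63 = 0.370952.
SE(β̂₁) = √(MSE/Sₓₓ) = √(0.370952/33.017) = 0.105996.
t = -0.145 / 0.105996 = -1.368.
df = n − 2 = 63.
Two-sided p ≈ 0.1762, which is ≥ 0.025, so fail to reject H₀.
The data do not give significant evidence of an association between weekly hours worked and job satisfaction score.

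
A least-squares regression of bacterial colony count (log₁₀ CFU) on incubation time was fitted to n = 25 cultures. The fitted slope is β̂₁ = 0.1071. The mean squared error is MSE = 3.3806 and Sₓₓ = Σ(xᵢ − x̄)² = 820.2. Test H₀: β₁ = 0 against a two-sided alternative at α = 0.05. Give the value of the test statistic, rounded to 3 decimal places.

t = 1.668

SE(β̂₁) = √(MSE/Sₓₓ) = √(3.3806/820.2) = 0.0642003.
t = 0.1071 / 0.0642003 = 1.668.
df = n − 2 = 23.
Two-sided p ≈ 0.1088, which is ≥ 0.05, so fail to reject H₀.
The data do not give significant evidence of an association between incubation time and bacterial colony count.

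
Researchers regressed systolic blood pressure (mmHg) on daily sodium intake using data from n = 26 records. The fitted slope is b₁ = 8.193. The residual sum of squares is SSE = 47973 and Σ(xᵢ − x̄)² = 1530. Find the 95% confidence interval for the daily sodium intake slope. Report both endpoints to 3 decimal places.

MSE = SSE/(n − 2) = 47973/24 = 1998.88.
SE(b₁) = √(MSE/Sₓₓ) = √(1998.88/1530) = 1.143.
df = n − 2 = 24.
t* = t_{0.025, 24} = 2.063899.
Margin = t* × SE = 2.063899 × 1.143 = 2.35904.
CI: 8.193 ± 2.35904 → (5.834, 10.552).
With 95% confidence, each one-unit increase in daily sodium intake is associated with a change of between 5.834 and 10.552 mmHg in systolic blood pressure.

(5.834, 10.552)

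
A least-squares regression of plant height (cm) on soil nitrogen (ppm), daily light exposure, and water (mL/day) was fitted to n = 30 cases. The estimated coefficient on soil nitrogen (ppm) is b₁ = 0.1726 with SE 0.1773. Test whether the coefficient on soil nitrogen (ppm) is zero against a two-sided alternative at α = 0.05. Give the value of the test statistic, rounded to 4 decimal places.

H₀: β₁ = 0 vs H₁: β₁ ≠ 0.
t = (b₁ − β₁⁰)/SE = 0.1726 / 0.1773 = 0.9735.
df = n − k − 1 = 30 − 3 − 1 = 26.
Two-sided p ≈ 0.3393, which is ≥ 0.05, so fail to reject H₀.
The data do not give significant evidence of an association between soil nitrogen (ppm) and plant height, after adjusting for the other predictors.

t = 0.9735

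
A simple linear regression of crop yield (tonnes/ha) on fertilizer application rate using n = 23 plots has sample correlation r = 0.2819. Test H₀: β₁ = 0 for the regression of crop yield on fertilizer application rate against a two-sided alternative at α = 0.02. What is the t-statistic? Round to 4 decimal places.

t = 1.3464

t = r·√(n − 2)/√(1 − r²) = 0.2819·√21/√0.920532 = 1.3464.
df = n − 2 = 21.
Two-sided p ≈ 0.1925, which is ≥ 0.02, so fail to reject H₀.
The data do not give significant evidence of a linear association between fertilizer application rate and crop yield.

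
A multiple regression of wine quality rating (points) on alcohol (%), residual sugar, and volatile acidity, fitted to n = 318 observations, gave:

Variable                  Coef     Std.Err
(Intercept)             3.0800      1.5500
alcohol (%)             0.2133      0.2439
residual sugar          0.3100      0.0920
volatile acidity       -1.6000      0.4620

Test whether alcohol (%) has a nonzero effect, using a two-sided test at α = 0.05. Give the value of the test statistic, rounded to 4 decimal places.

Read off: b = 0.2133, SE = 0.2439 for alcohol (%).
H₀: β₁ = 0 vs H₁: β₁ ≠ 0.
t = 0.2133 / 0.2439 = 0.8745.
df = n − k − 1 = 318 − 3 − 1 = 314.
Two-sided p ≈ 0.3825, which is ≥ 0.05, so fail to reject H₀.
The data do not give significant evidence of an association between alcohol (%) and wine quality rating, after adjusting for the other predictors.

t = 0.8745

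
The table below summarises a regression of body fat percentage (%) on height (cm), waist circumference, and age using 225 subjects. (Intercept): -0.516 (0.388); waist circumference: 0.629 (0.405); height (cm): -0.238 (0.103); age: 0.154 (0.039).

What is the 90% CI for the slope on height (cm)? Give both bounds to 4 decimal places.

(-0.4081, -0.0679)

Read off: b = -0.238, SE = 0.103 for height (cm).
df = n − k − 1 = 225 − 3 − 1 = 221.
t* = t_{0.05, 221} = 1.651778.
Margin = t* × SE = 1.651778 × 0.103 = 0.170133.
CI: -0.238 ± 0.170133 → (-0.4081, -0.0679).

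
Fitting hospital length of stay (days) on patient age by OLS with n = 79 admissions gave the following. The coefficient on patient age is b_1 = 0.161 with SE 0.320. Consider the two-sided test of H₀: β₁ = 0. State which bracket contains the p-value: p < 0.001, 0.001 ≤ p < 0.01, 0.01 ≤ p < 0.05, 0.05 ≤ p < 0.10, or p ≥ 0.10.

p ≥ 0.10

t = 0.161 / 0.320 = 0.503.
df = n − 2 = 79 − 2 = 77.
Two-sided p = 2·P(T_{77} > |t|) ≈ 0.6163.
So p ≥ 0.10.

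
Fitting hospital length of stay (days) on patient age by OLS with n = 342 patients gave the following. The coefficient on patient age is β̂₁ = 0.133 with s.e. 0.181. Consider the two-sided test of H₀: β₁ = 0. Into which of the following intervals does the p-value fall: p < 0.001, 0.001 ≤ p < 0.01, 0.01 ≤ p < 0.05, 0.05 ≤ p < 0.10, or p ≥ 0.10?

p ≥ 0.10

t = 0.133 / 0.181 = 0.735.
df = n − 2 = 342 − 2 = 340.
Two-sided p = 2·P(T_{340} > |t|) ≈ 0.4630.
So p ≥ 0.10.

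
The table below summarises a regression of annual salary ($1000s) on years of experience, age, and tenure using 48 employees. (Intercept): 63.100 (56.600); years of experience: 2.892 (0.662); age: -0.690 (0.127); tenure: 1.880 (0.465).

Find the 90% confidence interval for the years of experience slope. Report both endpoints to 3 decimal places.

Read off: b = 2.892, SE = 0.662 for years of experience.
df = n − k − 1 = 48 − 3 − 1 = 44.
t* = t_{0.05, 44} = 1.68023.
Margin = t* × SE = 1.68023 × 0.662 = 1.11231.
CI: 2.892 ± 1.11231 → (1.780, 4.004).

(1.780, 4.004)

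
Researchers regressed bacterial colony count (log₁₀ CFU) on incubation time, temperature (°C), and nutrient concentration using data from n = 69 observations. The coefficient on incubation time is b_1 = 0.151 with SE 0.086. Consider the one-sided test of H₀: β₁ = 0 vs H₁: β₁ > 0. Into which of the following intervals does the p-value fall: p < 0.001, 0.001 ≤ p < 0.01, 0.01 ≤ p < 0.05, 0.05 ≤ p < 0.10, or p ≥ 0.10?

t = 0.151 / 0.086 = 1.756.
df = n − k − 1 = 69 − 3 − 1 = 65.
One-sided p = P(T_{65} > t) ≈ 0.0419.
So 0.01 ≤ p < 0.05.

0.01 ≤ p < 0.05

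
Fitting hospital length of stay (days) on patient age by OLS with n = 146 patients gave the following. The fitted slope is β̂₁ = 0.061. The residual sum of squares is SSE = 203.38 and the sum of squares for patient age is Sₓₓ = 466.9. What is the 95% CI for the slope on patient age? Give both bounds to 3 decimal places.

(-0.048, 0.170)

MSE = SSE/(n − 2) = 203.38/144 = 1.41236.
SE(β̂₁) = √(MSE/Sₓₓ) = √(1.41236/466.9) = 0.0549998.
df = n − 2 = 144.
t* = t_{0.025, 144} = 1.976575.
Margin = t* × SE = 1.976575 × 0.0549998 = 0.10871.
CI: 0.061 ± 0.10871 → (-0.048, 0.170).
With 95% confidence, each one-unit increase in patient age is associated with a change of between -0.048 and 0.170 days in hospital length of stay.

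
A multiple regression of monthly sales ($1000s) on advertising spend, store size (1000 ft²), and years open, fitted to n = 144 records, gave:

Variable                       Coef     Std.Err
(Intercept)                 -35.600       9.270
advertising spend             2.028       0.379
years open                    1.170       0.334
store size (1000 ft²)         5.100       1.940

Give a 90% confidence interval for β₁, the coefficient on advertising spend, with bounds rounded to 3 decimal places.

Read off: b = 2.028, SE = 0.379 for advertising spend.
df = n − k − 1 = 144 − 3 − 1 = 140.
t* = t_{0.05, 140} = 1.655811.
Margin = t* × SE = 1.655811 × 0.379 = 0.62755.
CI: 2.028 ± 0.62755 → (1.400, 2.656).

(1.400, 2.656)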